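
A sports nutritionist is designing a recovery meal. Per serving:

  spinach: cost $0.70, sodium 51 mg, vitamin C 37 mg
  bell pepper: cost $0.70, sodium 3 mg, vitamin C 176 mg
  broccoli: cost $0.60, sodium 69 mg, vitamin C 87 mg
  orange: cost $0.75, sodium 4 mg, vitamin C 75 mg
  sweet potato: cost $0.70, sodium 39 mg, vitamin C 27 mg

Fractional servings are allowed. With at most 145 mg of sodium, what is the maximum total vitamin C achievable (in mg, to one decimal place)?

8506.7 mg

Vitamin C per mg sodium: bell pepper 58.67, orange 18.75, broccoli 1.261, spinach 0.7255, sweet potato 0.6923.
With no serving limits, spend the whole sodium allowance on bell pepper: 145 mg / 3 mg × 176 mg = 8506.7 mg.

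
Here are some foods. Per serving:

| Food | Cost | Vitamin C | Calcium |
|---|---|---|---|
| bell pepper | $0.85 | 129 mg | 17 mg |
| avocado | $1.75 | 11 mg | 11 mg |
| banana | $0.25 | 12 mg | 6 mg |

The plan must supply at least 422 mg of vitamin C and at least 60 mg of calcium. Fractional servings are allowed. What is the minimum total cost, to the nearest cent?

Minimising a linear cost over {vitamin C ≥ 422, calcium ≥ 60, servings ≥ 0} — the optimum is at a vertex, using one or two foods.
bell pepper only: max(422/129, 60/17) = 3.529 servings → $3.00.
avocado only: max(422/11, 60/11) = 38.36 servings → $67.14.
banana only: max(422/12, 60/6) = 35.17 servings → $8.79.
bell pepper + avocado with both tight: 3.232 servings and 0.4594 servings → $3.55.
bell pepper + banana with both tight: 3.179 servings and 0.993 servings → $2.95.
avocado + banana: the both-tight solution has a negative serving — not a feasible corner.
The minimum over all feasible corners is $2.95.

$2.95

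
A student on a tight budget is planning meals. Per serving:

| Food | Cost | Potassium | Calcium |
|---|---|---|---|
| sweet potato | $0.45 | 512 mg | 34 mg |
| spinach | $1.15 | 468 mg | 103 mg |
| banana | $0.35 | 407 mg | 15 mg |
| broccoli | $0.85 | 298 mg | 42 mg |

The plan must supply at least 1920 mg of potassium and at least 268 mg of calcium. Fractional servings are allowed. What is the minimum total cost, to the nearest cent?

A basic optimal solution has at most two foods positive. Try each food alone and each pair with both targets met exactly.
sweet potato only: max(1920/512, 268/34) = 7.882 servings → $3.55.
spinach only: max(1920/468, 268/103) = 4.103 servings → $4.72.
banana only: max(1920/407, 268/15) = 17.87 servings → $6.25.
broccoli only: max(1920/298, 268/42) = 6.443 servings → $5.48.
sweet potato + spinach with both tight: 1.964 servings and 1.954 servings → $3.13.
sweet potato + banana: the both-tight solution has a negative serving — not a feasible corner.
sweet potato + broccoli with both tight: 0.06824 servings and 6.326 servings → $5.41.
spinach + banana with both tight: 2.3 servings and 2.073 servings → $3.37.
spinach + broccoli: intersection lies outside the first quadrant.
banana + broccoli with both tight: 0.06147 servings and 6.359 servings → $5.43.
So the least-cost plan costs $3.13.

$3.13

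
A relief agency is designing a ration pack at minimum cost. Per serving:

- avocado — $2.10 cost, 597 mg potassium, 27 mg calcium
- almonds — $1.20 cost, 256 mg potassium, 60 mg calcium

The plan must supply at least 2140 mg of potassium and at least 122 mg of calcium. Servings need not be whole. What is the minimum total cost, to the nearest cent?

Check every corner: each single food scaled to meet both minima, and each pair solved so both constraints bind.
avocado only: max(2140/597, 122/27) = 4.519 servings → $9.49.
almonds only: max(2140/256, 122/60) = 8.359 servings → $10.03.
avocado + almonds with both tight: 3.361 servings and 0.5208 servings → $7.68.
Cheapest feasible corner: $7.68.

$7.68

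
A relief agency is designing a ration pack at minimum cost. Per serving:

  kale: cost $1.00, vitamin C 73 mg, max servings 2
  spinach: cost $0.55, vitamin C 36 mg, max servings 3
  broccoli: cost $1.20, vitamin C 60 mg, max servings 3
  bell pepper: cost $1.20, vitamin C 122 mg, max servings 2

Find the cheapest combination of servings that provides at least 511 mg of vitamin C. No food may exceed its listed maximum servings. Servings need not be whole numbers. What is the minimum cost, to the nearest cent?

Cost per mg of vitamin C: bell pepper $0.0098, kale $0.0137, spinach $0.0153, broccoli $0.0200.
Take 2 servings of bell pepper: +244.0 mg vitamin C for $2.40 (total $2.40, still need 267.0 mg).
Take 2 servings of kale: +146.0 mg vitamin C for $2.00 (total $4.40, still need 121.0 mg).
Take 3 servings of spinach: +108.0 mg vitamin C for $1.65 (total $6.05, still need 13.0 mg).
Take 0.2167 servings of broccoli: +13.0 mg vitamin C for $0.26 (total $6.31, still need 0.0 mg).
Filling from the cheapest source first is optimal under one linear minimum: $6.31.

$6.31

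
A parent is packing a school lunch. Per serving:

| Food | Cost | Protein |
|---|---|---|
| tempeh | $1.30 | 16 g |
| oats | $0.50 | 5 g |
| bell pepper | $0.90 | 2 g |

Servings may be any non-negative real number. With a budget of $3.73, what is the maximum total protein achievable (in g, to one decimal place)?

Protein per dollar: tempeh 12.31, oats 10, bell pepper 2.222.
With no serving limits, spend the whole cost allowance on tempeh: $3.73 / $1.30 × 16 g = 45.9 g.

45.9 g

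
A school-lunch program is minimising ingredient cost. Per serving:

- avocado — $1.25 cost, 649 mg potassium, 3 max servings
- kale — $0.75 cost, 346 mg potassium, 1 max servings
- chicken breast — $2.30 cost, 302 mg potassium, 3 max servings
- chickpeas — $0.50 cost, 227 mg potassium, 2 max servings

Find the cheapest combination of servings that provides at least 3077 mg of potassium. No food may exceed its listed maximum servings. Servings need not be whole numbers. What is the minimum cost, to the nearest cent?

Cost per mg of potassium: avocado $0.0019, kale $0.0022, chickpeas $0.0022, chicken breast $0.0076.
Take 3 servings of avocado: +1947.0 mg potassium for $3.75 (total $3.75, still need 1130.0 mg).
Take 1 serving of kale: +346.0 mg potassium for $0.75 (total $4.50, still need 784.0 mg).
Take 2 servings of chickpeas: +454.0 mg potassium for $1.00 (total $5.50, still need 330.0 mg).
Take 1.093 servings of chicken breast: +330.0 mg potassium for $2.51 (total $8.01, still need 0.0 mg).
Greedy by cheapest-per-mg is optimal for a single linear constraint, so the minimum cost is $8.01.

$8.01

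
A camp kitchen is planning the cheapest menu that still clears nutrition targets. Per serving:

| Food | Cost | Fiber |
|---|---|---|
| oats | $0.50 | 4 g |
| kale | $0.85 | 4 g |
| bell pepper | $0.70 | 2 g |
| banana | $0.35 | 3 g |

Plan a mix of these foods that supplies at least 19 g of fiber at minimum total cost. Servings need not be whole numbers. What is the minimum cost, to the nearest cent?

$2.22

Cost per g of fiber: banana $0.1167, oats $0.1250, kale $0.2125, bell pepper $0.3500.
With no serving limits, use only banana: 19 g / 3 g = 6.333 servings × $0.35 = $2.22.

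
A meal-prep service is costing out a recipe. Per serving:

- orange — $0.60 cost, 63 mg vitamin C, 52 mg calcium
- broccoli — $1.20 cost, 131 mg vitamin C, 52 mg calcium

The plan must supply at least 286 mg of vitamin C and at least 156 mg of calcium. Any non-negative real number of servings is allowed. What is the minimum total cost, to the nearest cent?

Compare the cost at each extreme point of the feasible region.
orange only: max(286/63, 156/52) = 4.54 servings → $2.72.
broccoli only: max(286/131, 156/52) = 3 servings → $3.60.
orange + broccoli with both tight: 1.574 servings and 1.426 servings → $2.66.
The minimum over all feasible corners is $2.66.

$2.66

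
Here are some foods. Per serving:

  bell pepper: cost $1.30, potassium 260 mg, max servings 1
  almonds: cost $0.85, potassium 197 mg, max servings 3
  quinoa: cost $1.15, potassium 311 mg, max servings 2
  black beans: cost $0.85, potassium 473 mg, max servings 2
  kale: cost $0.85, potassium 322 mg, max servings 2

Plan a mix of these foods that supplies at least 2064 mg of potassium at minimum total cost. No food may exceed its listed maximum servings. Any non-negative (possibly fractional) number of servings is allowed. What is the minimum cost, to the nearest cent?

Cost per mg of potassium: black beans $0.0018, kale $0.0026, quinoa $0.0037, almonds $0.0043, bell pepper $0.0050.
Take 2 servings of black beans: +946.0 mg potassium for $1.70 (total $1.70, still need 1118.0 mg).
Take 2 servings of kale: +644.0 mg potassium for $1.70 (total $3.40, still need 474.0 mg).
Take 1.524 servings of quinoa: +474.0 mg potassium for $1.75 (total $5.15, still need 0.0 mg).
Greedy by cheapest-per-mg is optimal for a single linear constraint, so the minimum cost is $5.15.

$5.15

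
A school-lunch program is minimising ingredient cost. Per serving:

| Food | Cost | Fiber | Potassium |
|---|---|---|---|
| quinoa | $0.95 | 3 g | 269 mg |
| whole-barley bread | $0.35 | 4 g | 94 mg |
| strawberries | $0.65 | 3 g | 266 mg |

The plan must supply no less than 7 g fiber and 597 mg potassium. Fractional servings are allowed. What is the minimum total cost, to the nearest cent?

$1.47

Minimising a linear cost over {fiber ≥ 7, potassium ≥ 597, servings ≥ 0} — the optimum is at a vertex, using one or two foods.
quinoa only: max(7/3, 597/269) = 2.333 servings → $2.22.
whole-barley bread only: max(7/4, 597/94) = 6.351 servings → $2.22.
strawberries only: max(7/3, 597/266) = 2.333 servings → $1.52.
quinoa + whole-barley bread with both tight: 2.179 servings and 0.1159 servings → $2.11.
quinoa + strawberries: intersection lies outside the first quadrant.
whole-barley bread + strawberries with both tight: 0.09079 servings and 2.212 servings → $1.47.
So the least-cost plan costs $1.47.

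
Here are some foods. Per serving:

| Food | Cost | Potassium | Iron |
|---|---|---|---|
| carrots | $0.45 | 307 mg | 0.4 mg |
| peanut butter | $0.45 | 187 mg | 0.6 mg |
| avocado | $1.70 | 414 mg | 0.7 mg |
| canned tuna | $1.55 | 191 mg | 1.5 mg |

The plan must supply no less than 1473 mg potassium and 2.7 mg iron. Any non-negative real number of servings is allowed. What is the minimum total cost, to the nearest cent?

$2.54

An LP optimum is at a vertex; with two nutrient constraints at most two foods are used. Check each candidate.
carrots only: max(1473/307, 2.7/0.4) = 6.75 servings → $3.04.
peanut butter only: max(1473/187, 2.7/0.6) = 7.877 servings → $3.54.
avocado only: max(1473/414, 2.7/0.7) = 3.857 servings → $6.56.
canned tuna only: max(1473/191, 2.7/1.5) = 7.712 servings → $11.95.
carrots + peanut butter with both tight: 3.463 servings and 2.191 servings → $2.54.
carrots + avocado with both targets exact would need a negative amount; discard.
carrots + canned tuna with both tight: 4.41 servings and 0.6241 servings → $2.95.
peanut butter + avocado with both tight: 0.7379 servings and 3.225 servings → $5.81.
peanut butter + canned tuna with both targets exact would need a negative amount; discard.
avocado + canned tuna with both tight: 3.476 servings and 0.1779 servings → $6.18.
So the least-cost plan costs $2.54.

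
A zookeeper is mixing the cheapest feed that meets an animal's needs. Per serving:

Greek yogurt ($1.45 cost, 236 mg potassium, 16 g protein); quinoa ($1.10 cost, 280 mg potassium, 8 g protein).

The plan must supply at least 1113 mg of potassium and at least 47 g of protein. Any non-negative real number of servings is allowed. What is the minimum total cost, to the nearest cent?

$5.23

A basic optimal solution has at most two foods positive. Try each food alone and each pair with both targets met exactly.
Greek yogurt only: max(1113/236, 47/16) = 4.716 servings → $6.84.
quinoa only: max(1113/280, 47/8) = 5.875 servings → $6.46.
Greek yogurt + quinoa with both tight: 1.642 servings and 2.591 servings → $5.23.
So the least-cost plan costs $5.23.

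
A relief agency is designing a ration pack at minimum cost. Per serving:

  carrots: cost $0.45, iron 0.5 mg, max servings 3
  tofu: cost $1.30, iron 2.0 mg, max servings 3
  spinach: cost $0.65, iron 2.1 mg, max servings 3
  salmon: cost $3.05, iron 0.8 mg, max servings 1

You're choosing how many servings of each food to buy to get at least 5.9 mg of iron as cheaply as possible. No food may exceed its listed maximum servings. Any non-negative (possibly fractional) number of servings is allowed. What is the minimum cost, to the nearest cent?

Cost per mg of iron: spinach $0.3095, tofu $0.6500, carrots $0.9000, salmon $3.8125.
Take 2.81 servings of spinach: +5.9 mg iron for $1.83 (total $1.83, still need 0.0 mg).
Filling from the cheapest source first is optimal under one linear minimum: $1.83.

$1.83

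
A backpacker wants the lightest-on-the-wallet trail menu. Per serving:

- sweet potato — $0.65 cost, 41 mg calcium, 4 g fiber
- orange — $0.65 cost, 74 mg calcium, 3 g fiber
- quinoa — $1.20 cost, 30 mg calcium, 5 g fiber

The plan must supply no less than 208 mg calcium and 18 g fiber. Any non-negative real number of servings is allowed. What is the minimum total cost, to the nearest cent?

Two binding constraints pin down two serving amounts, so the optimal mix uses at most two foods. The candidates are each food alone (scaled to the tighter of calcium/fiber) and each pair with both constraints tight.
sweet potato only: max(208/41, 18/4) = 5.073 servings → $3.30.
orange only: max(208/74, 18/3) = 6 servings → $3.90.
quinoa only: max(208/30, 18/5) = 6.933 servings → $8.32.
sweet potato + orange with both tight: 4.092 servings and 0.5434 servings → $3.01.
sweet potato + quinoa: intersection lies outside the first quadrant.
orange + quinoa with both tight: 1.786 servings and 2.529 servings → $4.20.
The minimum over all feasible corners is $3.01.

$3.01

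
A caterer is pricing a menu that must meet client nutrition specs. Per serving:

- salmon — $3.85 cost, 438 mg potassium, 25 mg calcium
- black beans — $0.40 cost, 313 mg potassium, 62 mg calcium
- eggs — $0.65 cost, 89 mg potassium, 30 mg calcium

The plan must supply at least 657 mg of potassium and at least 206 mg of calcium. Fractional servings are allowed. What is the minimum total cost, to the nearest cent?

$1.33

An LP optimum is at a vertex; with two nutrient constraints at most two foods are used. Check each candidate.
salmon only: max(657/438, 206/25) = 8.24 servings → $31.72.
black beans only: max(657/313, 206/62) = 3.323 servings → $1.33.
eggs only: max(657/89, 206/30) = 7.382 servings → $4.80.
salmon + black beans with both targets exact would need a negative amount; discard.
salmon + eggs with both tight: 0.1261 servings and 6.762 servings → $4.88.
black beans + eggs with both tight: 0.3554 servings and 6.132 servings → $4.13.
So the least-cost plan costs $1.33.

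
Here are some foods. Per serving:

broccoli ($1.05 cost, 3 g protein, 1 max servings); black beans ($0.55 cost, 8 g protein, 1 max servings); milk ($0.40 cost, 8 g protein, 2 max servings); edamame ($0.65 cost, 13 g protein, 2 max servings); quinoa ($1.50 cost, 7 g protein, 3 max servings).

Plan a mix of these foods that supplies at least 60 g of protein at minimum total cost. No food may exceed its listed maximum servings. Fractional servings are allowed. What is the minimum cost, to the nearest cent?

$4.79

Cost per g of protein: milk $0.0500, edamame $0.0500, black beans $0.0688, quinoa $0.2143, broccoli $0.3500.
Take 2 servings of milk: +16.0 g protein for $0.80 (total $0.80, still need 44.0 g).
Take 2 servings of edamame: +26.0 g protein for $1.30 (total $2.10, still need 18.0 g).
Take 1 serving of black beans: +8.0 g protein for $0.55 (total $2.65, still need 10.0 g).
Take 1.429 servings of quinoa: +10.0 g protein for $2.14 (total $4.79, still need 0.0 g).
Greedy by cheapest-per-g is optimal for a single linear constraint, so the minimum cost is $4.79.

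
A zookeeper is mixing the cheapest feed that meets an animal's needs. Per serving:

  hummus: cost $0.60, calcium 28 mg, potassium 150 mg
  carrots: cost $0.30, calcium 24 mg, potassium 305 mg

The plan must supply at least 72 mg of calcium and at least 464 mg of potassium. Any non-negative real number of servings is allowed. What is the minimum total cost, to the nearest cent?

The cheapest plan sits at a corner of the feasible region — with two constraints it uses at most two foods.
hummus only: max(72/28, 464/150) = 3.093 servings → $1.86.
carrots only: max(72/24, 464/305) = 3 servings → $0.90.
hummus + carrots with both tight: 2.191 servings and 0.4437 servings → $1.45.
So the least-cost plan costs $0.90.

$0.90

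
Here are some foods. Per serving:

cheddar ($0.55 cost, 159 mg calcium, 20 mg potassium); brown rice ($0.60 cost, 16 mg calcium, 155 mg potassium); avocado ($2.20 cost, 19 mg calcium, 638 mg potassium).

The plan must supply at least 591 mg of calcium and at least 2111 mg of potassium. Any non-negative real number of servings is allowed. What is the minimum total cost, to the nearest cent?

Compare the cost at each extreme point of the feasible region.
cheddar only: max(591/159, 2111/20) = 105.5 servings → $58.05.
brown rice only: max(591/16, 2111/155) = 36.94 servings → $22.16.
avocado only: max(591/19, 2111/638) = 31.11 servings → $68.43.
cheddar + brown rice with both tight: 2.377 servings and 13.31 servings → $9.30.
cheddar + avocado with both tight: 3.334 servings and 3.204 servings → $8.88.
brown rice + avocado with both targets exact would need a negative amount; discard.
The minimum over all feasible corners is $8.88.

$8.88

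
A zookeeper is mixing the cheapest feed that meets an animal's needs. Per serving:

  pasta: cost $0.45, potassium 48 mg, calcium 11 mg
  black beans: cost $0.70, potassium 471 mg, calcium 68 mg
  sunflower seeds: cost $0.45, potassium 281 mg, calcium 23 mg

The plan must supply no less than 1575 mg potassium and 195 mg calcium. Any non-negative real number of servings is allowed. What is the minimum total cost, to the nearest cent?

$2.34

pasta only: max(1575/48, 195/11) = 32.81 servings → $14.77.
black beans only: max(1575/471, 195/68) = 3.344 servings → $2.34.
sunflower seeds only: max(1575/281, 195/23) = 8.478 servings → $3.82.
pasta + black beans: intersection lies outside the first quadrant.
pasta + sunflower seeds with both tight: 9.346 servings and 4.009 servings → $6.01.
black beans + sunflower seeds with both tight: 2.244 servings and 1.844 servings → $2.40.
So the least-cost plan costs $2.34.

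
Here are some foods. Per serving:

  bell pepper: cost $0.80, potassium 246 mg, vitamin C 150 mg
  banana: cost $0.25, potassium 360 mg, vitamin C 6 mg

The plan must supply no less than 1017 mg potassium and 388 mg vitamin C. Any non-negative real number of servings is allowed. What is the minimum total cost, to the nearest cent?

With two linear requirements the optimum uses one or two foods; enumerate the corners.
bell pepper only: max(1017/246, 388/150) = 4.134 servings → $3.31.
banana only: max(1017/360, 388/6) = 64.67 servings → $16.17.
bell pepper + banana with both tight: 2.543 servings and 1.087 servings → $2.31.
So the least-cost plan costs $2.31.

$2.31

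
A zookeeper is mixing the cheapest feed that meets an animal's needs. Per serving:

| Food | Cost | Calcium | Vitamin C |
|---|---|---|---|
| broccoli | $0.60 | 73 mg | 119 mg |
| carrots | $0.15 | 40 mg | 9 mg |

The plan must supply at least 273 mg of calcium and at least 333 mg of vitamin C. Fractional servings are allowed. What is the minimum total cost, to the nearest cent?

With two linear requirements the optimum uses one or two foods; enumerate the corners.
broccoli only: max(273/73, 333/119) = 3.74 servings → $2.24.
carrots only: max(273/40, 333/9) = 37 servings → $5.55.
broccoli + carrots with both tight: 2.648 servings and 1.993 servings → $1.89.
Cheapest feasible corner: $1.89.

$1.89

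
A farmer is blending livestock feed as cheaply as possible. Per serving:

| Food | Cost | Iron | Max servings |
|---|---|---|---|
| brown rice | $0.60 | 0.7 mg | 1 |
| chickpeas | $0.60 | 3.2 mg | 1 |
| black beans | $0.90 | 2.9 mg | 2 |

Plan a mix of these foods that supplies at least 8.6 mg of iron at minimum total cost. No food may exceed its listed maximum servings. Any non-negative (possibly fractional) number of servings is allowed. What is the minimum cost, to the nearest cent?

$2.28

Cost per mg of iron: chickpeas $0.1875, black beans $0.3103, brown rice $0.8571.
Take 1 serving of chickpeas: +3.2 mg iron for $0.60 (total $0.60, still need 5.4 mg).
Take 1.862 servings of black beans: +5.4 mg iron for $1.68 (total $2.28, still need 0.0 mg).
Filling from the cheapest source first is optimal under one linear minimum: $2.28.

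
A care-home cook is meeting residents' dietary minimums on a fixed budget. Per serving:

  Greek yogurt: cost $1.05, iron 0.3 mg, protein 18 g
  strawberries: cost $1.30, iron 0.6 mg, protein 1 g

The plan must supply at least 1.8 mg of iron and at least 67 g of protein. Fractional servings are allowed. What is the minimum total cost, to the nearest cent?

$5.36

Two binding constraints pin down two serving amounts, so the optimal mix uses at most two foods. The candidates are each food alone (scaled to the tighter of iron/protein) and each pair with both constraints tight.
Greek yogurt only: max(1.8/0.3, 67/18) = 6 servings → $6.30.
strawberries only: max(1.8/0.6, 67/1) = 67 servings → $87.10.
Greek yogurt + strawberries with both tight: 3.657 servings and 1.171 servings → $5.36.
Cheapest feasible corner: $5.36.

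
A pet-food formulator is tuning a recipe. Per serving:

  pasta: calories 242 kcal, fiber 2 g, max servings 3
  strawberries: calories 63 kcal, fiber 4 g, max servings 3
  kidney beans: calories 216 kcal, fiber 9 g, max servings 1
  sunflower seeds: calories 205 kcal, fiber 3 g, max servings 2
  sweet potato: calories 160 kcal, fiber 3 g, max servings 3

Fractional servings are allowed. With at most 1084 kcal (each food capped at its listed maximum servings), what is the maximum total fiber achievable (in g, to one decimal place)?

Fiber per kcal: strawberries 0.06349, kidney beans 0.04167, sweet potato 0.01875, sunflower seeds 0.01463, pasta 0.008264.
Take 3 servings of strawberries: uses 189 kcal, +12.0 g fiber (running total 12.0 g).
Take 1 serving of kidney beans: uses 216 kcal, +9.0 g fiber (running total 21.0 g).
Take 3 servings of sweet potato: uses 480 kcal, +9.0 g fiber (running total 30.0 g).
Take 0.9707 servings of sunflower seeds: uses 199 kcal, +2.9 g fiber (running total 32.9 g).
Filling greedily by fiber-per-kcal is optimal for one linear limit, giving 32.9 g.

32.9 g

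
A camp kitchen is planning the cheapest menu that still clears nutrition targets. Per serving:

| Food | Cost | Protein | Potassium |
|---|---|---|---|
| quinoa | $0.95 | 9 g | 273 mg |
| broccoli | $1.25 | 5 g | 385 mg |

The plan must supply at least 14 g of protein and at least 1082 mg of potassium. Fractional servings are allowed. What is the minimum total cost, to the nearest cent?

$3.51

Minimising a linear cost over {protein ≥ 14, potassium ≥ 1082, servings ≥ 0} — the optimum is at a vertex, using one or two foods.
quinoa only: max(14/9, 1082/273) = 3.963 servings → $3.77.
broccoli only: max(14/5, 1082/385) = 2.81 servings → $3.51.
quinoa + broccoli: the both-tight solution has a negative serving — not a feasible corner.
The minimum over all feasible corners is $3.51.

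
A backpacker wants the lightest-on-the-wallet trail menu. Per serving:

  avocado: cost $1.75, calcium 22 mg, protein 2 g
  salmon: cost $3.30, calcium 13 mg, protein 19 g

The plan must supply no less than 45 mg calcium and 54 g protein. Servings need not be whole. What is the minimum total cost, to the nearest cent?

$9.93

avocado only: max(45/22, 54/2) = 27 servings → $47.25.
salmon only: max(45/13, 54/19) = 3.462 servings → $11.42.
avocado + salmon with both tight: 0.3903 servings and 2.801 servings → $9.93.
Cheapest feasible corner: $9.93.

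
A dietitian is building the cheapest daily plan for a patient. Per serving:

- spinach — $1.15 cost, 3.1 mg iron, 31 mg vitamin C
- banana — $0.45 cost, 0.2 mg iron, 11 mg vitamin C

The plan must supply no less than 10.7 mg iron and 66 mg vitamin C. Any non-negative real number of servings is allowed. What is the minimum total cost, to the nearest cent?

$3.97

At the optimum either one food covers both requirements or two foods hit both targets exactly; no other combination can be cheaper.
spinach only: max(10.7/3.1, 66/31) = 3.452 servings → $3.97.
banana only: max(10.7/0.2, 66/11) = 53.5 servings → $24.07.
spinach + banana: intersection lies outside the first quadrant.
So the least-cost plan costs $3.97.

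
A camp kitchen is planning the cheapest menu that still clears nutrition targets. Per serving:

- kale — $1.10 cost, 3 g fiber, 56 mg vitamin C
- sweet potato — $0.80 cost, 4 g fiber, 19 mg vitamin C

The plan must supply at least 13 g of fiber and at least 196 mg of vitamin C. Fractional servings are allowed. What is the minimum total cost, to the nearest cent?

$4.21

kale only: max(13/3, 196/56) = 4.333 servings → $4.77.
sweet potato only: max(13/4, 196/19) = 10.32 servings → $8.25.
kale + sweet potato with both tight: 3.216 servings and 0.8383 servings → $4.21.
Cheapest feasible corner: $4.21.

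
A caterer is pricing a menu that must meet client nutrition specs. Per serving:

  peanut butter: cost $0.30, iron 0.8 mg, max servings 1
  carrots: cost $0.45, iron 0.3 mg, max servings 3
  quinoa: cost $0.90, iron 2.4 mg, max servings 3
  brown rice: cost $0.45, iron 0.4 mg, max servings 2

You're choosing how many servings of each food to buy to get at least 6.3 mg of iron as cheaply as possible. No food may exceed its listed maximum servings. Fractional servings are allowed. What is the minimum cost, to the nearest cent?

$2.36

Cost per mg of iron: peanut butter $0.3750, quinoa $0.3750, brown rice $1.1250, carrots $1.5000.
Take 1 serving of peanut butter: +0.8 mg iron for $0.30 (total $0.30, still need 5.5 mg).
Take 2.292 servings of quinoa: +5.5 mg iron for $2.06 (total $2.36, still need 0.0 mg).
Filling from the cheapest source first is optimal under one linear minimum: $2.36.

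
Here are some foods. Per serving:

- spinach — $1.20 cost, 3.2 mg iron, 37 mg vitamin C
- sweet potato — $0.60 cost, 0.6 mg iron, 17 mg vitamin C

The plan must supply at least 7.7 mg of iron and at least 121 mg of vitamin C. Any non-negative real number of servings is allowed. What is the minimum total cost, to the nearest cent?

Minimising a linear cost over {iron ≥ 7.7, vitamin C ≥ 121, servings ≥ 0} — the optimum is at a vertex, using one or two foods.
spinach only: max(7.7/3.2, 121/37) = 3.27 servings → $3.92.
sweet potato only: max(7.7/0.6, 121/17) = 12.83 servings → $7.70.
spinach + sweet potato with both tight: 1.811 servings and 3.177 servings → $4.08.
So the least-cost plan costs $3.92.

$3.92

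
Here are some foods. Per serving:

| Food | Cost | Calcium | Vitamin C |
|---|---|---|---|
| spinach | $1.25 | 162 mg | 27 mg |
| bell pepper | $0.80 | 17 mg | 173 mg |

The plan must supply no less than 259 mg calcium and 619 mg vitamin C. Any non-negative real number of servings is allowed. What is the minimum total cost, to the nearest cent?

$4.26

Compare the cost at each extreme point of the feasible region.
spinach only: max(259/162, 619/27) = 22.93 servings → $28.66.
bell pepper only: max(259/17, 619/173) = 15.24 servings → $12.19.
spinach + bell pepper with both tight: 1.244 servings and 3.384 servings → $4.26.
The minimum over all feasible corners is $4.26.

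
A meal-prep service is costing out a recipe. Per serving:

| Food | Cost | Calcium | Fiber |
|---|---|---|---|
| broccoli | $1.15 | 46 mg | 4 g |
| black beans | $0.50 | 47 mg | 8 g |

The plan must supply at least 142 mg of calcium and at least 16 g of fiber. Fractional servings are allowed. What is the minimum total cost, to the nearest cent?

$1.51

At the optimum either one food covers both requirements or two foods hit both targets exactly; no other combination can be cheaper.
broccoli only: max(142/46, 16/4) = 4 servings → $4.60.
black beans only: max(142/47, 16/8) = 3.021 servings → $1.51.
broccoli + black beans with both tight: 2.133 servings and 0.9333 servings → $2.92.
Cheapest feasible corner: $1.51.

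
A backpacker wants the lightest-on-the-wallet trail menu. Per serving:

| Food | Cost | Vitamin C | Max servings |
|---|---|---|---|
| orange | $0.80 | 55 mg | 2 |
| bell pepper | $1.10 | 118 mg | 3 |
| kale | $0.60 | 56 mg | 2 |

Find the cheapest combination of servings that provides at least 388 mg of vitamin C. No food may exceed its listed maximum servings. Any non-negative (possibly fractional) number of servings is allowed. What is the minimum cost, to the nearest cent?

$3.66

Cost per mg of vitamin C: bell pepper $0.0093, kale $0.0107, orange $0.0145.
Take 3 servings of bell pepper: +354.0 mg vitamin C for $3.30 (total $3.30, still need 34.0 mg).
Take 0.6071 servings of kale: +34.0 mg vitamin C for $0.36 (total $3.66, still need 0.0 mg).
Filling from the cheapest source first is optimal under one linear minimum: $3.66.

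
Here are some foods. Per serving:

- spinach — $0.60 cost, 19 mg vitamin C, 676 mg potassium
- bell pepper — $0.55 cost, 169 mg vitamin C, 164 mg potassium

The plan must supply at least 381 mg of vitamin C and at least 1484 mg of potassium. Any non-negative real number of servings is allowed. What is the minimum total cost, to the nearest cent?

$2.15

This is a tiny linear program; its minimum lies at a vertex of the feasible set. List the vertices and price them.
spinach only: max(381/19, 1484/676) = 20.05 servings → $12.03.
bell pepper only: max(381/169, 1484/164) = 9.049 servings → $4.98.
spinach + bell pepper with both tight: 1.695 servings and 2.064 servings → $2.15.
So the least-cost plan costs $2.15.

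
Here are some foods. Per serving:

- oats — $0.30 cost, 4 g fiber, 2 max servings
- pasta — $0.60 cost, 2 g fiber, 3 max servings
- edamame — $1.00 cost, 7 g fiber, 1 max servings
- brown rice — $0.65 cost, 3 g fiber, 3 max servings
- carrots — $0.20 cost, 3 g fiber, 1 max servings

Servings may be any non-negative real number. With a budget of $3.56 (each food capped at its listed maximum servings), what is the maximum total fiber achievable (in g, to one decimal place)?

Fiber per dollar: carrots 15, oats 13.33, edamame 7, brown rice 4.615, pasta 3.333.
Take 1 serving of carrots: spends $0.20, +3.0 g fiber (running total 3.0 g).
Take 2 servings of oats: spends $0.60, +8.0 g fiber (running total 11.0 g).
Take 1 serving of edamame: spends $1.00, +7.0 g fiber (running total 18.0 g).
Take 2.708 servings of brown rice: spends $1.76, +8.1 g fiber (running total 26.1 g).
Greedy by best ratio exhausts the cost allowance optimally: 26.1 g.

26.1 g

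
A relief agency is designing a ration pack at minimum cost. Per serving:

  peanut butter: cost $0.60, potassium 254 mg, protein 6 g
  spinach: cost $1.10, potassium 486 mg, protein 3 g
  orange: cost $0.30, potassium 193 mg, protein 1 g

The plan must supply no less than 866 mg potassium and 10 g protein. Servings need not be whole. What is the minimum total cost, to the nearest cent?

Check every corner: each single food scaled to meet both minima, and each pair solved so both constraints bind.
peanut butter only: max(866/254, 10/6) = 3.409 servings → $2.05.
spinach only: max(866/486, 10/3) = 3.333 servings → $3.67.
orange only: max(866/193, 10/1) = 10 servings → $3.00.
peanut butter + spinach with both tight: 1.05 servings and 1.233 servings → $1.99.
peanut butter + orange with both tight: 1.177 servings and 2.938 servings → $1.59.
spinach + orange: the both-tight solution has a negative serving — not a feasible corner.
Cheapest feasible corner: $1.59.

$1.59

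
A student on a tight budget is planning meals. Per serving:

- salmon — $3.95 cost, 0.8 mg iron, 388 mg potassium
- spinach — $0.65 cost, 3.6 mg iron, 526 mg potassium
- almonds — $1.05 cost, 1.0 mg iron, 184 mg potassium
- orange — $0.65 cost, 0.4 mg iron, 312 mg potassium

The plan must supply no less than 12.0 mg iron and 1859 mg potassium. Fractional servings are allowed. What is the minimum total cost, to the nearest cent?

$2.30

Minimising a linear cost over {iron ≥ 12.0, potassium ≥ 1859, servings ≥ 0} — the optimum is at a vertex, using one or two foods.
salmon only: max(12.0/0.8, 1859/388) = 15 servings → $59.25.
spinach only: max(12.0/3.6, 1859/526) = 3.534 servings → $2.30.
almonds only: max(12.0/1.0, 1859/184) = 12 servings → $12.60.
orange only: max(12.0/0.4, 1859/312) = 30 servings → $19.50.
salmon + spinach with both tight: 0.3898 servings and 3.247 servings → $3.65.
salmon + almonds: the both-tight solution has a negative serving — not a feasible corner.
salmon + orange: intersection lies outside the first quadrant.
spinach + almonds with both tight: 2.559 servings and 2.789 servings → $4.59.
spinach + orange with both tight: 3.287 servings and 0.4167 servings → $2.41.
almonds + orange with both targets exact would need a negative amount; discard.
The minimum over all feasible corners is $2.30.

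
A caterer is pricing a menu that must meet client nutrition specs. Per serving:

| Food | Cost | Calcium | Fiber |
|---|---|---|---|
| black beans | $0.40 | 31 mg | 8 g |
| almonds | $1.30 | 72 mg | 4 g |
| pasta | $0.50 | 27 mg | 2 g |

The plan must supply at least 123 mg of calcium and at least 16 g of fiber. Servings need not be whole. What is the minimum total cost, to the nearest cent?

$1.59

Check every corner: each single food scaled to meet both minima, and each pair solved so both constraints bind.
black beans only: max(123/31, 16/8) = 3.968 servings → $1.59.
almonds only: max(123/72, 16/4) = 4 servings → $5.20.
pasta only: max(123/27, 16/2) = 8 servings → $4.00.
black beans + almonds with both tight: 1.46 servings and 1.08 servings → $1.99.
black beans + pasta with both tight: 1.208 servings and 3.169 servings → $2.07.
almonds + pasta: the both-tight solution has a negative serving — not a feasible corner.
Cheapest feasible corner: $1.59.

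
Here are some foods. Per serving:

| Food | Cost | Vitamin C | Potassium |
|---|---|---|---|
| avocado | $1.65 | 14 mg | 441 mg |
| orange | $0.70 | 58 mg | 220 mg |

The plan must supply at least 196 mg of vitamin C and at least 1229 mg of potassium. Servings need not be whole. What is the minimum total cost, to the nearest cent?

An LP optimum is at a vertex; with two nutrient constraints at most two foods are used. Check each candidate.
avocado only: max(196/14, 1229/441) = 14 servings → $23.10.
orange only: max(196/58, 1229/220) = 5.586 servings → $3.91.
avocado + orange with both tight: 1.252 servings and 3.077 servings → $4.22.
The minimum over all feasible corners is $3.91.

$3.91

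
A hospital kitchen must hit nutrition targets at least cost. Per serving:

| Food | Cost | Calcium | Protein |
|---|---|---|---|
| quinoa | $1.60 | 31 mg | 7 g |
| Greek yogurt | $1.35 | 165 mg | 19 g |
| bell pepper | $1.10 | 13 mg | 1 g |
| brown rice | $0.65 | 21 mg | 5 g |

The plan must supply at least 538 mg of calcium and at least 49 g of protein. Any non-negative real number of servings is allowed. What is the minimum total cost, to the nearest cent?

$4.40

Minimising a linear cost over {calcium ≥ 538, protein ≥ 49, servings ≥ 0} — the optimum is at a vertex, using one or two foods.
quinoa only: max(538/31, 49/7) = 17.35 servings → $27.77.
Greek yogurt only: max(538/165, 49/19) = 3.261 servings → $4.40.
bell pepper only: max(538/13, 49/1) = 49 servings → $53.90.
brown rice only: max(538/21, 49/5) = 25.62 servings → $16.65.
quinoa + Greek yogurt: the both-tight solution has a negative serving — not a feasible corner.
quinoa + bell pepper with both tight: 1.65 servings and 37.45 servings → $43.84.
quinoa + brown rice: intersection lies outside the first quadrant.
Greek yogurt + bell pepper with both tight: 1.207 servings and 26.06 servings → $30.30.
Greek yogurt + brown rice with both targets exact would need a negative amount; discard.
bell pepper + brown rice with both tight: 37.75 servings and 2.25 servings → $42.99.
So the least-cost plan costs $4.40.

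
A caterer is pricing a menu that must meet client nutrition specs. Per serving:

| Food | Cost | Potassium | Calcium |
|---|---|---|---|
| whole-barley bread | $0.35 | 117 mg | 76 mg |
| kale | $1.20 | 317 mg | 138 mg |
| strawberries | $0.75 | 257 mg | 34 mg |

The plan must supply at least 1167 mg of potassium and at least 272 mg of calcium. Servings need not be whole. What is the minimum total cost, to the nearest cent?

Check every corner: each single food scaled to meet both minima, and each pair solved so both constraints bind.
whole-barley bread only: max(1167/117, 272/76) = 9.974 servings → $3.49.
kale only: max(1167/317, 272/138) = 3.681 servings → $4.42.
strawberries only: max(1167/257, 272/34) = 8 servings → $6.00.
whole-barley bread + kale with both targets exact would need a negative amount; discard.
whole-barley bread + strawberries with both tight: 1.943 servings and 3.656 servings → $3.42.
kale + strawberries with both tight: 1.224 servings and 3.031 servings → $3.74.
So the least-cost plan costs $3.42.

$3.42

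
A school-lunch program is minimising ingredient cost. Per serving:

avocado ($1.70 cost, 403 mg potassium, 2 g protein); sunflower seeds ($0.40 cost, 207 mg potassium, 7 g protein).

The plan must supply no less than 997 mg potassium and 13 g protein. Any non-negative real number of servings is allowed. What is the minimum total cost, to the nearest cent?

With two linear requirements the optimum uses one or two foods; enumerate the corners.
avocado only: max(997/403, 13/2) = 6.5 servings → $11.05.
sunflower seeds only: max(997/207, 13/7) = 4.816 servings → $1.93.
avocado + sunflower seeds with both tight: 1.781 servings and 1.348 servings → $3.57.
So the least-cost plan costs $1.93.

$1.93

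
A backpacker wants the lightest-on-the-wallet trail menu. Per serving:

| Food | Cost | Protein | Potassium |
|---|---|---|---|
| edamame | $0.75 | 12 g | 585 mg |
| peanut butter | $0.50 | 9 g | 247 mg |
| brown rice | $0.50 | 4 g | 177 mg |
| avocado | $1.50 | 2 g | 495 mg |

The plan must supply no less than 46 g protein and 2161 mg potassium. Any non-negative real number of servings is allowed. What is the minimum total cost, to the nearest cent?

Compare the cost at each extreme point of the feasible region.
edamame only: max(46/12, 2161/585) = 3.833 servings → $2.88.
peanut butter only: max(46/9, 2161/247) = 8.749 servings → $4.37.
brown rice only: max(46/4, 2161/177) = 12.21 servings → $6.10.
avocado only: max(46/2, 2161/495) = 23 servings → $34.50.
edamame + peanut butter with both tight: 3.515 servings and 0.425 servings → $2.85.
edamame + brown rice with both tight: 2.324 servings and 4.528 servings → $4.01.
edamame + avocado with both targets exact would need a negative amount; discard.
peanut butter + brown rice: the both-tight solution has a negative serving — not a feasible corner.
peanut butter + avocado with both tight: 4.657 servings and 2.042 servings → $5.39.
brown rice + avocado with both tight: 11.35 servings and 0.3087 servings → $6.14.
So the least-cost plan costs $2.85.

$2.85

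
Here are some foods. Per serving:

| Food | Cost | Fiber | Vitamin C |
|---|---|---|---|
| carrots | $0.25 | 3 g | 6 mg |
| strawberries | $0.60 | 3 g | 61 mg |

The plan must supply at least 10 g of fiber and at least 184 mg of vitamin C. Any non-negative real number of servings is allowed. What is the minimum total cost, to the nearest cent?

Minimising a linear cost over {fiber ≥ 10, vitamin C ≥ 184, servings ≥ 0} — the optimum is at a vertex, using one or two foods.
carrots only: max(10/3, 184/6) = 30.67 servings → $7.67.
strawberries only: max(10/3, 184/61) = 3.333 servings → $2.00.
carrots + strawberries with both tight: 0.3515 servings and 2.982 servings → $1.88.
So the least-cost plan costs $1.88.

$1.88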